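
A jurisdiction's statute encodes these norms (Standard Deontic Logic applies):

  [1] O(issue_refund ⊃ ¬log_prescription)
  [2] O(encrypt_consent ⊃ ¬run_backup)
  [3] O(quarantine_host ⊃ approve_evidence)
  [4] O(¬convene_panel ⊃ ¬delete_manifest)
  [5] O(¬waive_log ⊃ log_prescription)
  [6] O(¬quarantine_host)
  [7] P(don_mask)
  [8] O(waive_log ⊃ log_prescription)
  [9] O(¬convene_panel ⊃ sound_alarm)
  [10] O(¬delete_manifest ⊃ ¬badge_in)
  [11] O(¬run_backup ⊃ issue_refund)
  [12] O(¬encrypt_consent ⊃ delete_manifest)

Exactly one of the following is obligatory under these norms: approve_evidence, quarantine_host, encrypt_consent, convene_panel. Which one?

convene_panel

Premises 5 and 8 are O(¬waive_log ⊃ log_prescription) and O(waive_log ⊃ log_prescription); every ideal world satisfies ¬waive_log or waive_log, so in either case log_prescription holds — hence O(log_prescription).
Premise 1, O(issue_refund ⊃ ¬log_prescription), contraposes to O(log_prescription ⊃ ¬issue_refund); with O(log_prescription) we get O(¬issue_refund).
Premise 11 is O(¬run_backup ⊃ issue_refund); contrapositively O(¬issue_refund ⊃ run_backup). Since O(¬issue_refund) holds, K gives O(run_backup).
Premise 2 is O(encrypt_consent ⊃ ¬run_backup); contrapositively O(run_backup ⊃ ¬encrypt_consent). Since O(run_backup) holds, K gives O(¬encrypt_consent).
With premise 12, O(¬encrypt_consent ⊃ delete_manifest), the K-axiom yields O(delete_manifest).
Premise 4, O(¬convene_panel ⊃ ¬delete_manifest), contraposes to O(delete_manifest ⊃ convene_panel); with O(delete_manifest) we get O(convene_panel).
So O(convene_panel) holds — convene_panel is obligatory. None of the other listed options is made obligatory by any chain of premises.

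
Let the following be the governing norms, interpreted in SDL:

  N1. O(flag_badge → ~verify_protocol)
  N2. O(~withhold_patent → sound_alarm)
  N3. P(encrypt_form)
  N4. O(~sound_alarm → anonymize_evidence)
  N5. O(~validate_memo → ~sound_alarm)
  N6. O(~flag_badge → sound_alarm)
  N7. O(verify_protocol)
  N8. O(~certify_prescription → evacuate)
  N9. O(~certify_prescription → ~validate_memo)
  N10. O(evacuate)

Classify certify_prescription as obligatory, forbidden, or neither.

Obligatory

Premise 7 gives O(verify_protocol).
Premise 1, O(flag_badge → ~verify_protocol), contraposes to O(verify_protocol → ~flag_badge); with O(verify_protocol) we get O(~flag_badge).
From O(~flag_badge) and premise 6, O(~flag_badge → sound_alarm), we obtain O(sound_alarm).
The contrapositive of premise 5 (O(~validate_memo → ~sound_alarm)) is O(sound_alarm → validate_memo), and O(sound_alarm) is already established, so O(validate_memo).
Premise 9, O(~certify_prescription → ~validate_memo), contraposes to O(validate_memo → certify_prescription); with O(validate_memo) we get O(certify_prescription).
Premises 2, 3, 4, 8, 10 do not contribute to this derivation.
Hence certify_prescription is obligatory.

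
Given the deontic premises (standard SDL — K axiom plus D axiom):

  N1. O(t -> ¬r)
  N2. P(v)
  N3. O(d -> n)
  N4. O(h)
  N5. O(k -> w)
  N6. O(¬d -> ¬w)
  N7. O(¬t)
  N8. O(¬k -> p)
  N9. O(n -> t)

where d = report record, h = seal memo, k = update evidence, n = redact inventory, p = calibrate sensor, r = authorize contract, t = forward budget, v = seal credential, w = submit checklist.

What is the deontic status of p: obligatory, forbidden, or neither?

Premise 7 states O(¬t) outright.
Premise 9, O(n -> t), contraposes to O(¬t -> ¬n); with O(¬t) we get O(¬n).
The contrapositive of premise 3 (O(d -> n)) is O(¬n -> ¬d), and O(¬n) is already established, so O(¬d).
From O(¬d) and premise 6, O(¬d -> ¬w), we obtain O(¬w).
Premise 5 is O(k -> w); contrapositively O(¬w -> ¬k). Since O(¬w) holds, K gives O(¬k).
Applying K to premise 8 (O(¬k -> p)) and O(¬k) yields O(p).
Premises 1, 2, 4 do not contribute to this derivation.
Hence p is obligatory.

Obligatory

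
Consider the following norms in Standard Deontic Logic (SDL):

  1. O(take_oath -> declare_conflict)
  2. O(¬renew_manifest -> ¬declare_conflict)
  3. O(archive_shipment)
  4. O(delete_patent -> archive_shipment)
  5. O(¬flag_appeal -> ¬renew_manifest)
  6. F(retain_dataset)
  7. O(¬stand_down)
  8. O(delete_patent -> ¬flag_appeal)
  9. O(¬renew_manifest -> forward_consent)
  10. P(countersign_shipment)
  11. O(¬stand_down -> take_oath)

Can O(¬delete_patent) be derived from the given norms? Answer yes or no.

Yes

Premise 7 gives O(¬stand_down).
Applying K to premise 11 (O(¬stand_down -> take_oath)) and O(¬stand_down) yields O(take_oath).
From O(take_oath) and premise 1, O(take_oath -> declare_conflict), we obtain O(declare_conflict).
The contrapositive of premise 2 (O(¬renew_manifest -> ¬declare_conflict)) is O(declare_conflict -> renew_manifest), and O(declare_conflict) is already established, so O(renew_manifest).
Premise 5, O(¬flag_appeal -> ¬renew_manifest), contraposes to O(renew_manifest -> flag_appeal); with O(renew_manifest) we get O(flag_appeal).
The contrapositive of premise 8 (O(delete_patent -> ¬flag_appeal)) is O(flag_appeal -> ¬delete_patent), and O(flag_appeal) is already established, so O(¬delete_patent).
Premises 3, 4, 6, 9, 10 do not contribute to this derivation.
So O(¬delete_patent) follows.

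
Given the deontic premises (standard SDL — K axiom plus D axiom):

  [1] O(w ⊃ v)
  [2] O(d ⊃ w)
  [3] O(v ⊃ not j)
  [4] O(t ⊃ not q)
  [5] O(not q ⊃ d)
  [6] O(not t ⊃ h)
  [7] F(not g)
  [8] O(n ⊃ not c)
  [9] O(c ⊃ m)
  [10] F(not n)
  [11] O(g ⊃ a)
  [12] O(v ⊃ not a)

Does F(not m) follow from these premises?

No

Premise 9 is O(c ⊃ m), but O(c) is not derivable from the premises, so it does not yield O(m).
No other premise forces O(m). An ideal world satisfying every premise can still have not m true, so F(not m) is not derivable.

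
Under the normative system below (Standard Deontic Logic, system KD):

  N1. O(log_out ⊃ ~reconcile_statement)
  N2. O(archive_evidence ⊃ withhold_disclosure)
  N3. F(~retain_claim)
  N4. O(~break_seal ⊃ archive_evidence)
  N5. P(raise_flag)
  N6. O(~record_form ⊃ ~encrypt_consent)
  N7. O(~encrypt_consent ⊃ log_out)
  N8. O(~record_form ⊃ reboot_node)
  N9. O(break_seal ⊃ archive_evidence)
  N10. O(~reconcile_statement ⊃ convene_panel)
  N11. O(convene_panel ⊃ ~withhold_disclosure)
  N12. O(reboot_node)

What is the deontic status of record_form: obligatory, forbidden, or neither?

Obligatory

Premises 4 and 9 cover both cases: O(~break_seal ⊃ archive_evidence) and O(break_seal ⊃ archive_evidence). Since ~break_seal ∨ break_seal is a tautology, O(archive_evidence) follows.
Premise 2 is O(archive_evidence ⊃ withhold_disclosure); since O(archive_evidence), deontic closure gives O(withhold_disclosure).
Premise 11 is O(convene_panel ⊃ ~withhold_disclosure); contrapositively O(withhold_disclosure ⊃ ~convene_panel). Since O(withhold_disclosure) holds, K gives O(~convene_panel).
Premise 10, O(~reconcile_statement ⊃ convene_panel), contraposes to O(~convene_panel ⊃ reconcile_statement); with O(~convene_panel) we get O(reconcile_statement).
The contrapositive of premise 1 (O(log_out ⊃ ~reconcile_statement)) is O(reconcile_statement ⊃ ~log_out), and O(reconcile_statement) is already established, so O(~log_out).
The contrapositive of premise 7 (O(~encrypt_consent ⊃ log_out)) is O(~log_out ⊃ encrypt_consent), and O(~log_out) is already established, so O(encrypt_consent).
Premise 6, O(~record_form ⊃ ~encrypt_consent), contraposes to O(encrypt_consent ⊃ record_form); with O(encrypt_consent) we get O(record_form).
Premises 3, 5, 8, 12 do not contribute to this derivation.
Hence record_form is obligatory.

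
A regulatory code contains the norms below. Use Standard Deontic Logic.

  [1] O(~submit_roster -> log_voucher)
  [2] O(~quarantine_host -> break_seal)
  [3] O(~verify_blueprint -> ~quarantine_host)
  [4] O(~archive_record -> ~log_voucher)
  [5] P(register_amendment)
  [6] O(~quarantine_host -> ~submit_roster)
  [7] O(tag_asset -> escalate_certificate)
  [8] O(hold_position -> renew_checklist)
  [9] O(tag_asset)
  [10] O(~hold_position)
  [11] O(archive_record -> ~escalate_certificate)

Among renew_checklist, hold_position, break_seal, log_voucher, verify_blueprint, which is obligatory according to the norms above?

From premise 9 we have O(tag_asset).
Premise 7 is O(tag_asset -> escalate_certificate); since O(tag_asset), deontic closure gives O(escalate_certificate).
Premise 11, O(archive_record -> ~escalate_certificate), contraposes to O(escalate_certificate -> ~archive_record); with O(escalate_certificate) we get O(~archive_record).
Applying K to premise 4 (O(~archive_record -> ~log_voucher)) and O(~archive_record) yields O(~log_voucher).
The contrapositive of premise 1 (O(~submit_roster -> log_voucher)) is O(~log_voucher -> submit_roster), and O(~log_voucher) is already established, so O(submit_roster).
The contrapositive of premise 6 (O(~quarantine_host -> ~submit_roster)) is O(submit_roster -> quarantine_host), and O(submit_roster) is already established, so O(quarantine_host).
The contrapositive of premise 3 (O(~verify_blueprint -> ~quarantine_host)) is O(quarantine_host -> verify_blueprint), and O(quarantine_host) is already established, so O(verify_blueprint).
So O(verify_blueprint) holds — verify_blueprint is obligatory. None of the other listed options is made obligatory by any chain of premises.

verify_blueprint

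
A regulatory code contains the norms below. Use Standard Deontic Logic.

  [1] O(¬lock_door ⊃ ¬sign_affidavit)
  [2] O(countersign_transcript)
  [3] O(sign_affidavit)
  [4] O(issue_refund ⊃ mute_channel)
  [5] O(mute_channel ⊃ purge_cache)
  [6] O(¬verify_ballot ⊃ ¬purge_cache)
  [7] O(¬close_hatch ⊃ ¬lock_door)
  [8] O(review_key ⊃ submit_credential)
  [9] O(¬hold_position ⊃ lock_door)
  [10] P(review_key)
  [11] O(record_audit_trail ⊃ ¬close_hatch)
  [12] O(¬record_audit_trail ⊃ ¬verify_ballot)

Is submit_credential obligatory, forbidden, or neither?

Neither

Premise 8 is O(review_key ⊃ submit_credential), but O(review_key) is not derivable from the premises (the permission P(review_key) asserts only ¬O(¬review_key), not O(review_key)), so it does not yield O(submit_credential).
No premise or chain of K-axiom applications forces O(submit_credential), and none forces O(¬submit_credential). So submit_credential is neither obligatory nor forbidden under these norms.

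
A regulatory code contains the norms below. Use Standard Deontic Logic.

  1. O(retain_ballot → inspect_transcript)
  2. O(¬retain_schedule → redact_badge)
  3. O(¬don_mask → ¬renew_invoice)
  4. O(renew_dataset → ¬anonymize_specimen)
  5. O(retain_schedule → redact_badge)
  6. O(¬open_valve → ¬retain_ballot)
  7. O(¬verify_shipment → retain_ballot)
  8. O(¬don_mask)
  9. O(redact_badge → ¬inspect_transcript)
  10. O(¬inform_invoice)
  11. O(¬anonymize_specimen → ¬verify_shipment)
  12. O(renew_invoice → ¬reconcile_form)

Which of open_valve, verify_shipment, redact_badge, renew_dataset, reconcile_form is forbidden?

renew_dataset

Premises 2 and 5 are O(¬retain_schedule → redact_badge) and O(retain_schedule → redact_badge); every ideal world satisfies ¬retain_schedule or retain_schedule, so in either case redact_badge holds — hence O(redact_badge).
From O(redact_badge) and premise 9, O(redact_badge → ¬inspect_transcript), we obtain O(¬inspect_transcript).
Premise 1 is O(retain_ballot → inspect_transcript); contrapositively O(¬inspect_transcript → ¬retain_ballot). Since O(¬inspect_transcript) holds, K gives O(¬retain_ballot).
The contrapositive of premise 7 (O(¬verify_shipment → retain_ballot)) is O(¬retain_ballot → verify_shipment), and O(¬retain_ballot) is already established, so O(verify_shipment).
The contrapositive of premise 11 (O(¬anonymize_specimen → ¬verify_shipment)) is O(verify_shipment → anonymize_specimen), and O(verify_shipment) is already established, so O(anonymize_specimen).
Premise 4 is O(renew_dataset → ¬anonymize_specimen); contrapositively O(anonymize_specimen → ¬renew_dataset). Since O(anonymize_specimen) holds, K gives O(¬renew_dataset).
So O(¬renew_dataset) holds, i.e. renew_dataset is forbidden. None of the other listed options is forbidden under the premises.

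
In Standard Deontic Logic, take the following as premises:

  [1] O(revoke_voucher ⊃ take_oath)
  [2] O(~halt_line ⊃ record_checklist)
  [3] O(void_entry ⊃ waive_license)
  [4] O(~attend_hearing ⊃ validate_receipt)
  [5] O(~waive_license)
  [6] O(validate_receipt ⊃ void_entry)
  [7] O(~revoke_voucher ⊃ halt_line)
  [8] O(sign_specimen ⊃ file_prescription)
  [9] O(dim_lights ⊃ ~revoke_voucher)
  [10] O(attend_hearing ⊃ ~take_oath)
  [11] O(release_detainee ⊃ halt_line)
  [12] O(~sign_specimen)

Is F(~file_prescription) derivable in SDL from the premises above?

No

Premise 8 is O(sign_specimen ⊃ file_prescription), but O(sign_specimen) is not derivable from the premises, so it does not yield O(file_prescription).
No other premise forces O(file_prescription). An ideal world satisfying every premise can still have ~file_prescription true, so F(~file_prescription) is not derivable.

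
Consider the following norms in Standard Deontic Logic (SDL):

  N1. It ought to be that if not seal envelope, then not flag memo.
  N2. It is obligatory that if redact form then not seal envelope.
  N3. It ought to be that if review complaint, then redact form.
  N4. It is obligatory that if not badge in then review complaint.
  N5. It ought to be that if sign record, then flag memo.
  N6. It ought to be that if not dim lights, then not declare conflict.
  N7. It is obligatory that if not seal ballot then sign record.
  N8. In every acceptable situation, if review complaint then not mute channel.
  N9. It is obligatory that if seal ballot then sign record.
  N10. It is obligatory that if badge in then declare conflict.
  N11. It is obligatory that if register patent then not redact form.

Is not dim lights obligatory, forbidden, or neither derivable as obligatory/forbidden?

Forbidden

Premises 9 and 7 are O(seal_ballot → sign_record) and O(¬seal_ballot → sign_record); every ideal world satisfies seal_ballot or ¬seal_ballot, so in either case sign_record holds — hence O(sign_record).
From O(sign_record) and premise 5, O(sign_record → flag_memo), we obtain O(flag_memo).
The contrapositive of premise 1 (O(¬seal_envelope → ¬flag_memo)) is O(flag_memo → seal_envelope), and O(flag_memo) is already established, so O(seal_envelope).
The contrapositive of premise 2 (O(redact_form → ¬seal_envelope)) is O(seal_envelope → ¬redact_form), and O(seal_envelope) is already established, so O(¬redact_form).
Premise 3, O(review_complaint → redact_form), contraposes to O(¬redact_form → ¬review_complaint); with O(¬redact_form) we get O(¬review_complaint).
Premise 4 is O(¬badge_in → review_complaint); contrapositively O(¬review_complaint → badge_in). Since O(¬review_complaint) holds, K gives O(badge_in).
From O(badge_in) and premise 10, O(badge_in → declare_conflict), we obtain O(declare_conflict).
Premise 6 is O(¬dim_lights → ¬declare_conflict); contrapositively O(declare_conflict → dim_lights). Since O(declare_conflict) holds, K gives O(dim_lights).
Premises 8, 11 do not contribute to this derivation.
Thus O(dim_lights), which is F(¬dim_lights): ¬dim_lights is forbidden.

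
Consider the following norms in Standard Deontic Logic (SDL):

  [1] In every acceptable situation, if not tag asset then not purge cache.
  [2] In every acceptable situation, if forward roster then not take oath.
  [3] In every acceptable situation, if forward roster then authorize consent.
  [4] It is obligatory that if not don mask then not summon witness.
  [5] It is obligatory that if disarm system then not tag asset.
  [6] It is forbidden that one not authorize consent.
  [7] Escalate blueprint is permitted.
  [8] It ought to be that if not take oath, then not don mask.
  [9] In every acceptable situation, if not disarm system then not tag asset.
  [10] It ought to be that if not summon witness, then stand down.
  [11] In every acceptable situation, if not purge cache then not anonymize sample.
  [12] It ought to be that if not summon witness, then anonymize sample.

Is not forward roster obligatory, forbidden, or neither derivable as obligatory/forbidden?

Premises 9 and 5 are O(¬disarm_system → ¬tag_asset) and O(disarm_system → ¬tag_asset); every ideal world satisfies ¬disarm_system or disarm_system, so in either case ¬tag_asset holds — hence O(¬tag_asset).
With premise 1, O(¬tag_asset → ¬purge_cache), the K-axiom yields O(¬purge_cache).
Applying K to premise 11 (O(¬purge_cache → ¬anonymize_sample)) and O(¬purge_cache) yields O(¬anonymize_sample).
The contrapositive of premise 12 (O(¬summon_witness → anonymize_sample)) is O(¬anonymize_sample → summon_witness), and O(¬anonymize_sample) is already established, so O(summon_witness).
The contrapositive of premise 4 (O(¬don_mask → ¬summon_witness)) is O(summon_witness → don_mask), and O(summon_witness) is already established, so O(don_mask).
Premise 8 is O(¬take_oath → ¬don_mask); contrapositively O(don_mask → take_oath). Since O(don_mask) holds, K gives O(take_oath).
Premise 2, O(forward_roster → ¬take_oath), contraposes to O(take_oath → ¬forward_roster); with O(take_oath) we get O(¬forward_roster).
Premises 3, 6, 7, 10 do not contribute to this derivation.
Hence ¬forward_roster is obligatory.

Obligatory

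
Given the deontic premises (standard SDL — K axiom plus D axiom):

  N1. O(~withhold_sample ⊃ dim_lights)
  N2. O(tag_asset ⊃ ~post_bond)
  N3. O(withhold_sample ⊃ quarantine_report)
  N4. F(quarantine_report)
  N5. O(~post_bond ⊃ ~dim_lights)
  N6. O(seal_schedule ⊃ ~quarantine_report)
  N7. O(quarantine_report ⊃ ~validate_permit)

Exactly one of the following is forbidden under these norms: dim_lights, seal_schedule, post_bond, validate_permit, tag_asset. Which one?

Premise 4, F(quarantine_report), is equivalent to O(~quarantine_report).
Premise 3, O(withhold_sample ⊃ quarantine_report), contraposes to O(~quarantine_report ⊃ ~withhold_sample); with O(~quarantine_report) we get O(~withhold_sample).
With premise 1, O(~withhold_sample ⊃ dim_lights), the K-axiom yields O(dim_lights).
The contrapositive of premise 5 (O(~post_bond ⊃ ~dim_lights)) is O(dim_lights ⊃ post_bond), and O(dim_lights) is already established, so O(post_bond).
The contrapositive of premise 2 (O(tag_asset ⊃ ~post_bond)) is O(post_bond ⊃ ~tag_asset), and O(post_bond) is already established, so O(~tag_asset).
So O(~tag_asset) holds, i.e. tag_asset is forbidden. None of the other listed options is forbidden under the premises.

tag_asset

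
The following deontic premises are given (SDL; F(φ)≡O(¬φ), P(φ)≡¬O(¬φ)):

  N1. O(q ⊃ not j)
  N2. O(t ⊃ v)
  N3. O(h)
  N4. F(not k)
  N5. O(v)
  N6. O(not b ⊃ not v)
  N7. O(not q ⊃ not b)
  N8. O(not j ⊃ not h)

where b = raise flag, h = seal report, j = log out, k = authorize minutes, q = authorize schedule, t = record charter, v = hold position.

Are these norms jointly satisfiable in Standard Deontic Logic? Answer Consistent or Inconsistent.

Inconsistent

Premise 5 states O(v) outright.
Premise 6, O(not b ⊃ not v), contraposes to O(v ⊃ b); with O(v) we get O(b).
The contrapositive of premise 7 (O(not q ⊃ not b)) is O(b ⊃ q), and O(b) is already established, so O(q).
Premise 1 is O(q ⊃ not j); since O(q), deontic closure gives O(not j).
With premise 8, O(not j ⊃ not h), the K-axiom yields O(not h).
Yet premise 3 states O(h).
We now have both O(not h) and O(h) — h is simultaneously obligatory and forbidden, violating the D-axiom.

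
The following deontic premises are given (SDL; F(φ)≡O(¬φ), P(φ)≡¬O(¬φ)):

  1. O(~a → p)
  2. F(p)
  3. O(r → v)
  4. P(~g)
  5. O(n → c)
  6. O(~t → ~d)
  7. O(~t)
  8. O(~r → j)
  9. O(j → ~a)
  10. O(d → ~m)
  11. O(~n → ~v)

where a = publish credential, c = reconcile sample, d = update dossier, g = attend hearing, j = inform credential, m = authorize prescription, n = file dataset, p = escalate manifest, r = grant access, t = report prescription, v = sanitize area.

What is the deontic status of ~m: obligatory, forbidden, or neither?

Premise 10 is O(d → ~m), but O(d) is not derivable from the premises, so it does not yield O(~m).
No premise or chain of K-axiom applications forces O(~m), and none forces O(m). So ~m is neither obligatory nor forbidden under these norms.

Neither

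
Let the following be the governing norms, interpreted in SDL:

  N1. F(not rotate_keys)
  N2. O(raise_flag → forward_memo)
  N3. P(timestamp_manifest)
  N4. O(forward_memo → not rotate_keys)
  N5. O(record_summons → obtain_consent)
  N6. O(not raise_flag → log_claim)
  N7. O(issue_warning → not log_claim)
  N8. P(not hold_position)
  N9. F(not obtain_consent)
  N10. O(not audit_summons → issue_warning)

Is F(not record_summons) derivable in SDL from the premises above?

No

Premise 5 is O(record_summons → obtain_consent); even if O(obtain_consent) held, inferring O(record_summons) would be affirming the consequent — invalid.
No other premise forces O(record_summons). An ideal world satisfying every premise can still have not record_summons true, so F(not record_summons) is not derivable.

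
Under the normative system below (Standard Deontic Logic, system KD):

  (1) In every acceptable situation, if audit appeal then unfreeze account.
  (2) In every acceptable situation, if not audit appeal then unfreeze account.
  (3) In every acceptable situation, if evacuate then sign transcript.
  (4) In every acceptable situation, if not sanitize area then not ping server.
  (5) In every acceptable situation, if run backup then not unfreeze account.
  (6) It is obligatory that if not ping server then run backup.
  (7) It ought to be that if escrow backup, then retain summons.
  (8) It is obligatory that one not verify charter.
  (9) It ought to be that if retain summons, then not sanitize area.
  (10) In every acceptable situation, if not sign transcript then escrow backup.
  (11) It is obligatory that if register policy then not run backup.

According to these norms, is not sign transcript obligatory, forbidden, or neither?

Premises 1 and 2 are O(audit_appeal → unfreeze_account) and O(¬audit_appeal → unfreeze_account); every ideal world satisfies audit_appeal or ¬audit_appeal, so in either case unfreeze_account holds — hence O(unfreeze_account).
Premise 5 is O(run_backup → ¬unfreeze_account); contrapositively O(unfreeze_account → ¬run_backup). Since O(unfreeze_account) holds, K gives O(¬run_backup).
Premise 6, O(¬ping_server → run_backup), contraposes to O(¬run_backup → ping_server); with O(¬run_backup) we get O(ping_server).
The contrapositive of premise 4 (O(¬sanitize_area → ¬ping_server)) is O(ping_server → sanitize_area), and O(ping_server) is already established, so O(sanitize_area).
Premise 9, O(retain_summons → ¬sanitize_area), contraposes to O(sanitize_area → ¬retain_summons); with O(sanitize_area) we get O(¬retain_summons).
Premise 7 is O(escrow_backup → retain_summons); contrapositively O(¬retain_summons → ¬escrow_backup). Since O(¬retain_summons) holds, K gives O(¬escrow_backup).
Premise 10, O(¬sign_transcript → escrow_backup), contraposes to O(¬escrow_backup → sign_transcript); with O(¬escrow_backup) we get O(sign_transcript).
Premises 3, 8, 11 do not contribute to this derivation.
Thus O(sign_transcript), which is F(¬sign_transcript): ¬sign_transcript is forbidden.

Forbidden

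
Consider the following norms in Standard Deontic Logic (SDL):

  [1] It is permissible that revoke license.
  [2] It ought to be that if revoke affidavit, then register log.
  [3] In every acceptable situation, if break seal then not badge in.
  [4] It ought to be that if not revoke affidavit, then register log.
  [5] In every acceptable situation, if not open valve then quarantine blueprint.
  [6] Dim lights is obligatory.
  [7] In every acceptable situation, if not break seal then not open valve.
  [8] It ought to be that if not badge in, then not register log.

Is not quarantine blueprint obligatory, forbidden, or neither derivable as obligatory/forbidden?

Premises 4 and 2 are O(¬revoke_affidavit → register_log) and O(revoke_affidavit → register_log); every ideal world satisfies ¬revoke_affidavit or revoke_affidavit, so in either case register_log holds — hence O(register_log).
Premise 8 is O(¬badge_in → ¬register_log); contrapositively O(register_log → badge_in). Since O(register_log) holds, K gives O(badge_in).
The contrapositive of premise 3 (O(break_seal → ¬badge_in)) is O(badge_in → ¬break_seal), and O(badge_in) is already established, so O(¬break_seal).
Applying K to premise 7 (O(¬break_seal → ¬open_valve)) and O(¬break_seal) yields O(¬open_valve).
Premise 5 is O(¬open_valve → quarantine_blueprint); since O(¬open_valve), deontic closure gives O(quarantine_blueprint).
Premises 1, 6 do not contribute to this derivation.
Thus O(quarantine_blueprint), which is F(¬quarantine_blueprint): ¬quarantine_blueprint is forbidden.

Forbidden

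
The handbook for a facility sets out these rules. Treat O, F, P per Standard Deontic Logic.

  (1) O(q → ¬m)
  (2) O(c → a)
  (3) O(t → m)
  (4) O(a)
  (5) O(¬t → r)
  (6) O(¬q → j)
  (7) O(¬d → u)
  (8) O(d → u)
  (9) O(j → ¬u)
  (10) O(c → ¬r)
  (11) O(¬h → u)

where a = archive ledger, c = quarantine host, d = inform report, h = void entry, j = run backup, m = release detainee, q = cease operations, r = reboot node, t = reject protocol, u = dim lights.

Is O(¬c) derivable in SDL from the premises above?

Yes

Premises 7 and 8 are O(¬d → u) and O(d → u); every ideal world satisfies ¬d or d, so in either case u holds — hence O(u).
The contrapositive of premise 9 (O(j → ¬u)) is O(u → ¬j), and O(u) is already established, so O(¬j).
Premise 6, O(¬q → j), contraposes to O(¬j → q); with O(¬j) we get O(q).
Applying K to premise 1 (O(q → ¬m)) and O(q) yields O(¬m).
The contrapositive of premise 3 (O(t → m)) is O(¬m → ¬t), and O(¬m) is already established, so O(¬t).
From O(¬t) and premise 5, O(¬t → r), we obtain O(r).
Premise 10 is O(c → ¬r); contrapositively O(r → ¬c). Since O(r) holds, K gives O(¬c).
Premises 2, 4, 11 do not contribute to this derivation.
So O(¬c) follows.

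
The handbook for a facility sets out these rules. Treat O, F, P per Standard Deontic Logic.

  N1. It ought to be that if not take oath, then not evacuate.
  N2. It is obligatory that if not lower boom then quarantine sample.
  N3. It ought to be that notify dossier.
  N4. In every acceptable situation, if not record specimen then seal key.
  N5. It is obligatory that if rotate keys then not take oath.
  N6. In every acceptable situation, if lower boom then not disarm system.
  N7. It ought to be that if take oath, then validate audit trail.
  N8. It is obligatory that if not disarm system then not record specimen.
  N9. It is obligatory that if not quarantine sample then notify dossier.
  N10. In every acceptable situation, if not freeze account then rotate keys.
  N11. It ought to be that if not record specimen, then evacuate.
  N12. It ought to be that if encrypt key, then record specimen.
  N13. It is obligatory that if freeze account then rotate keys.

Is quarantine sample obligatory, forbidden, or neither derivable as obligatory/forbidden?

Premises 10 and 13 cover both cases: O(¬freeze_account → rotate_keys) and O(freeze_account → rotate_keys). Since ¬freeze_account ∨ freeze_account is a tautology, O(rotate_keys) follows.
With premise 5, O(rotate_keys → ¬take_oath), the K-axiom yields O(¬take_oath).
With premise 1, O(¬take_oath → ¬evacuate), the K-axiom yields O(¬evacuate).
The contrapositive of premise 11 (O(¬record_specimen → evacuate)) is O(¬evacuate → record_specimen), and O(¬evacuate) is already established, so O(record_specimen).
Premise 8, O(¬disarm_system → ¬record_specimen), contraposes to O(record_specimen → disarm_system); with O(record_specimen) we get O(disarm_system).
Premise 6, O(lower_boom → ¬disarm_system), contraposes to O(disarm_system → ¬lower_boom); with O(disarm_system) we get O(¬lower_boom).
Premise 2 is O(¬lower_boom → quarantine_sample); since O(¬lower_boom), deontic closure gives O(quarantine_sample).
Premises 3, 4, 7, 9, 12 do not contribute to this derivation.
Hence quarantine_sample is obligatory.

Obligatory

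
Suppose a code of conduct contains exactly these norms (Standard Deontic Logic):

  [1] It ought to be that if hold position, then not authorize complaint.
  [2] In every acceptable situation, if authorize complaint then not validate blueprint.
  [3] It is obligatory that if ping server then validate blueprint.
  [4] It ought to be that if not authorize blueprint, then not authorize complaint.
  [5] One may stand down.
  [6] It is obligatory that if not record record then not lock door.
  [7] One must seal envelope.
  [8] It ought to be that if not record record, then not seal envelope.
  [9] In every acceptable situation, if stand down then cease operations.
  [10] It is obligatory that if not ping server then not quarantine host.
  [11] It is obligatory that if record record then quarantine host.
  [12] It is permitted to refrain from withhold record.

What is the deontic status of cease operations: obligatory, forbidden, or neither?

Neither

Premise 9 is O(stand_down → cease_operations), but O(stand_down) is not derivable from the premises (the permission P(stand_down) asserts only ¬O(¬stand_down), not O(stand_down)), so it does not yield O(cease_operations).
No premise or chain of K-axiom applications forces O(cease_operations), and none forces O(¬cease_operations). So cease_operations is neither obligatory nor forbidden under these norms.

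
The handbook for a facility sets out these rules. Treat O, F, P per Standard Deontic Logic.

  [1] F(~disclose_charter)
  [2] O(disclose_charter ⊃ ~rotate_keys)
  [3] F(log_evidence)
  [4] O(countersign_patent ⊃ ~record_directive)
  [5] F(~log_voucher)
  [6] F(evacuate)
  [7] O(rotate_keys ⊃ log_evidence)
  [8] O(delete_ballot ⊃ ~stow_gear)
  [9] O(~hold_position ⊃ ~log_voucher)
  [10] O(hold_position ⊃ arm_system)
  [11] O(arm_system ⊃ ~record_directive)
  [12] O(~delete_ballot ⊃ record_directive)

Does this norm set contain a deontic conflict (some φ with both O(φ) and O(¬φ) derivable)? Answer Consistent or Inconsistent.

Consistent

Premise 7 is O(rotate_keys ⊃ log_evidence), but O(rotate_keys) is not derivable from the premises, so it does not yield O(log_evidence).
So O(log_evidence) is not derivable, and the apparent clash with O(~log_evidence) does not arise.
A world satisfying every obligation exists (e.g. arm_system=true, countersign_patent=false, delete_ballot=true, disclose_charter=true, evacuate=false, hold_position=true, log_evidence=false, log_voucher=true, record_directive=false, rotate_keys=false, stow_gear=false); no atom is both obligatory and forbidden, so the set is consistent.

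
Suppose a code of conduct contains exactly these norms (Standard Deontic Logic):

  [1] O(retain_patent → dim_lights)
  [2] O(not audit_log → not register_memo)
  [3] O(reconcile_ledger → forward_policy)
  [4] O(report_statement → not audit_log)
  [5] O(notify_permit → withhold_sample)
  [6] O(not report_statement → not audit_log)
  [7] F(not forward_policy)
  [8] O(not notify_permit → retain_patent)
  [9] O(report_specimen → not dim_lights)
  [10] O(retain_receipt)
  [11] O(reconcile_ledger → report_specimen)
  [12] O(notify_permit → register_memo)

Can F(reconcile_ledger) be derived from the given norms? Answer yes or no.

Premises 4 and 6 are O(report_statement → not audit_log) and O(not report_statement → not audit_log); every ideal world satisfies report_statement or not report_statement, so in either case not audit_log holds — hence O(not audit_log).
Applying K to premise 2 (O(not audit_log → not register_memo)) and O(not audit_log) yields O(not register_memo).
Premise 12, O(notify_permit → register_memo), contraposes to O(not register_memo → not notify_permit); with O(not register_memo) we get O(not notify_permit).
With premise 8, O(not notify_permit → retain_patent), the K-axiom yields O(retain_patent).
From O(retain_patent) and premise 1, O(retain_patent → dim_lights), we obtain O(dim_lights).
Premise 9 is O(report_specimen → not dim_lights); contrapositively O(dim_lights → not report_specimen). Since O(dim_lights) holds, K gives O(not report_specimen).
Premise 11 is O(reconcile_ledger → report_specimen); contrapositively O(not report_specimen → not reconcile_ledger). Since O(not report_specimen) holds, K gives O(not reconcile_ledger).
Premises 3, 5, 7, 10 do not contribute to this derivation.
So O(not reconcile_ledger) holds, i.e. F(reconcile_ledger). The claim follows.

Yes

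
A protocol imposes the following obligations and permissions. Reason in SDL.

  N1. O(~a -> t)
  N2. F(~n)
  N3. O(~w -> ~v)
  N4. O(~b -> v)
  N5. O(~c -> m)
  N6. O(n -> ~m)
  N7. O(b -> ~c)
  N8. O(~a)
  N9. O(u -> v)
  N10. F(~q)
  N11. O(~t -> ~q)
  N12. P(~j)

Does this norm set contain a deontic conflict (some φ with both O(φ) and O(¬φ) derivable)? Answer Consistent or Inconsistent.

Premise 11 is O(~t -> ~q), but O(~t) is not derivable from the premises, so it does not yield O(~q).
So O(~q) is not derivable, and the apparent clash with O(q) does not arise.
A world satisfying every obligation exists (e.g. a=false, b=false, c=true, j=false, m=false, n=true, q=true, t=true, u=false, v=true, w=true); no atom is both obligatory and forbidden, so the set is consistent.

Consistent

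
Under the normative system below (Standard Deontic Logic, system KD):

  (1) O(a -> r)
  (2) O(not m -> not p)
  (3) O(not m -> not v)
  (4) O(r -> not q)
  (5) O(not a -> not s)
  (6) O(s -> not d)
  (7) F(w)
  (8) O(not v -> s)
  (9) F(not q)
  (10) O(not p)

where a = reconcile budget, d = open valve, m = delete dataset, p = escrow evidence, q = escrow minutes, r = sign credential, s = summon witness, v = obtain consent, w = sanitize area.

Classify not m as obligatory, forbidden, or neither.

Premise 9 is F(not q), i.e. O(q).
The contrapositive of premise 4 (O(r -> not q)) is O(q -> not r), and O(q) is already established, so O(not r).
Premise 1 is O(a -> r); contrapositively O(not r -> not a). Since O(not r) holds, K gives O(not a).
With premise 5, O(not a -> not s), the K-axiom yields O(not s).
Premise 8 is O(not v -> s); contrapositively O(not s -> v). Since O(not s) holds, K gives O(v).
Premise 3 is O(not m -> not v); contrapositively O(v -> m). Since O(v) holds, K gives O(m).
Premises 2, 6, 7, 10 do not contribute to this derivation.
Thus O(m), which is F(not m): not m is forbidden.

Forbidden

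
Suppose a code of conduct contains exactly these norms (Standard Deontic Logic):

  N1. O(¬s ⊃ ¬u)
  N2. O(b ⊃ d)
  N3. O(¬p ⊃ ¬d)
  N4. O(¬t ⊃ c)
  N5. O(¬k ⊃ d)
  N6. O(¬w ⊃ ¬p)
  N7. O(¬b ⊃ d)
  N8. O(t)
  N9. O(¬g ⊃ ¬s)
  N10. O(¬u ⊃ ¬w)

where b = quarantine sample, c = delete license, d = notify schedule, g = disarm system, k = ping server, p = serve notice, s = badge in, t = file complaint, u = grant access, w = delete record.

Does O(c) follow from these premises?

Premise 4 is O(¬t ⊃ c), but O(¬t) is not derivable from the premises, so it does not yield O(c).
No other premise forces O(c). An ideal world satisfying every premise can still have c false, so O(c) is not derivable.

No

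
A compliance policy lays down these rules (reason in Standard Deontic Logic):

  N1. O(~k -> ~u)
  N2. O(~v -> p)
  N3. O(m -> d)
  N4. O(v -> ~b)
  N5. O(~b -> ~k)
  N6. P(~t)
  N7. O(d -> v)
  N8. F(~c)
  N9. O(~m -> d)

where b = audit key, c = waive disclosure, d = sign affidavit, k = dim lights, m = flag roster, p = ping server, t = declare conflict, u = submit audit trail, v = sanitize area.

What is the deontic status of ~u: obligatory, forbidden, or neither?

Obligatory

Premises 9 and 3 cover both cases: O(~m -> d) and O(m -> d). Since ~m ∨ m is a tautology, O(d) follows.
Premise 7 is O(d -> v); since O(d), deontic closure gives O(v).
From O(v) and premise 4, O(v -> ~b), we obtain O(~b).
From O(~b) and premise 5, O(~b -> ~k), we obtain O(~k).
Premise 1 is O(~k -> ~u); since O(~k), deontic closure gives O(~u).
Premises 2, 6, 8 do not contribute to this derivation.
Hence ~u is obligatory.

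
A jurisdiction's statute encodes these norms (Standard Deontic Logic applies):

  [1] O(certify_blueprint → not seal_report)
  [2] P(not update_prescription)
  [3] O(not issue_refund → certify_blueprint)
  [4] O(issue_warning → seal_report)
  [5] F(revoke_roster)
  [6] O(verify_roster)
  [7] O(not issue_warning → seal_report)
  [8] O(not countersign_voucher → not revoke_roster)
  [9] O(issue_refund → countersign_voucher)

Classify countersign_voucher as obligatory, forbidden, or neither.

Obligatory

By case analysis on not issue_warning: premise 7 gives O(not issue_warning → seal_report) and premise 4 gives O(issue_warning → seal_report), so O(seal_report) either way.
The contrapositive of premise 1 (O(certify_blueprint → not seal_report)) is O(seal_report → not certify_blueprint), and O(seal_report) is already established, so O(not certify_blueprint).
Premise 3 is O(not issue_refund → certify_blueprint); contrapositively O(not certify_blueprint → issue_refund). Since O(not certify_blueprint) holds, K gives O(issue_refund).
From O(issue_refund) and premise 9, O(issue_refund → countersign_voucher), we obtain O(countersign_voucher).
Premises 2, 5, 6, 8 do not contribute to this derivation.
Hence countersign_voucher is obligatory.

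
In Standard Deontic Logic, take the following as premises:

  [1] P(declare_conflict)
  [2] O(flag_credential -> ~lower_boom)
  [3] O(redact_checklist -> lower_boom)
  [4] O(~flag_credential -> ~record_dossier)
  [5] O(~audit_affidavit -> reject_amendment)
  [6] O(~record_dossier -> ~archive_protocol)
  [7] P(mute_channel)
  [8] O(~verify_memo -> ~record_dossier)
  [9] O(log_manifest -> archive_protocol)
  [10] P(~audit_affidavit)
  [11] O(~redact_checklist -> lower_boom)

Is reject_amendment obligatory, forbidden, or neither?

Neither

Premise 5 is O(~audit_affidavit -> reject_amendment), but O(~audit_affidavit) is not derivable from the premises (the permission P(~audit_affidavit) asserts only ~O(audit_affidavit), not O(~audit_affidavit)), so it does not yield O(reject_amendment).
No premise or chain of K-axiom applications forces O(reject_amendment), and none forces O(~reject_amendment). So reject_amendment is neither obligatory nor forbidden under these norms.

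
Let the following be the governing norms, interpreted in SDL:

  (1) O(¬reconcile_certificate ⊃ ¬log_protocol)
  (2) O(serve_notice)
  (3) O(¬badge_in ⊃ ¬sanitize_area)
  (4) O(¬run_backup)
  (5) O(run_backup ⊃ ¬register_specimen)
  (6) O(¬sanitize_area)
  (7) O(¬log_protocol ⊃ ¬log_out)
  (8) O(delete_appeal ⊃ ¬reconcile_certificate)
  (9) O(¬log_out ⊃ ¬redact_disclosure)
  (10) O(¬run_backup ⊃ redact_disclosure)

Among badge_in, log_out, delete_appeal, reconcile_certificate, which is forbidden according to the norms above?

delete_appeal

From premise 4 we have O(¬run_backup).
With premise 10, O(¬run_backup ⊃ redact_disclosure), the K-axiom yields O(redact_disclosure).
The contrapositive of premise 9 (O(¬log_out ⊃ ¬redact_disclosure)) is O(redact_disclosure ⊃ log_out), and O(redact_disclosure) is already established, so O(log_out).
Premise 7, O(¬log_protocol ⊃ ¬log_out), contraposes to O(log_out ⊃ log_protocol); with O(log_out) we get O(log_protocol).
Premise 1 is O(¬reconcile_certificate ⊃ ¬log_protocol); contrapositively O(log_protocol ⊃ reconcile_certificate). Since O(log_protocol) holds, K gives O(reconcile_certificate).
Premise 8, O(delete_appeal ⊃ ¬reconcile_certificate), contraposes to O(reconcile_certificate ⊃ ¬delete_appeal); with O(reconcile_certificate) we get O(¬delete_appeal).
So O(¬delete_appeal) holds, i.e. delete_appeal is forbidden. None of the other listed options is forbidden under the premises.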